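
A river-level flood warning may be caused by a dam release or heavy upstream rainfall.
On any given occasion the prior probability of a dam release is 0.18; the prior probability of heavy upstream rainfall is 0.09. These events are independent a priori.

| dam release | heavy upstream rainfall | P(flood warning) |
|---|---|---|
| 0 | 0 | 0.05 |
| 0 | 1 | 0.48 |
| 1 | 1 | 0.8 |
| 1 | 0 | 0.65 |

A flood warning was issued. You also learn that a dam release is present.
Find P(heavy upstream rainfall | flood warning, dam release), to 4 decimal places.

P(heavy upstream rainfall | flood warning, dam release) ≈ 0.1085

For the numerator, keep only heavy upstream rainfall=true terms: 0.8·0.09 = 0.072000
Normalizer over all consistent configurations: 0.65·0.91 + 0.8·0.09 = 0.663500
Posterior = 0.072000 / 0.663500 ≈ 0.1085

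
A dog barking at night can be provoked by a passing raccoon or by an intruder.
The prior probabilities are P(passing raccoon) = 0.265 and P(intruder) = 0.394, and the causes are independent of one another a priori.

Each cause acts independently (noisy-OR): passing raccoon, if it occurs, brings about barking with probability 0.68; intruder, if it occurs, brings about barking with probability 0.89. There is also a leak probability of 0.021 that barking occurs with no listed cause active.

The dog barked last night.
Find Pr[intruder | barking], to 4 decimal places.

Under noisy-OR, P(barking | causes) = 1 − (1−0.021)·∏(1−qᵢ) over the active causes.
By total probability over the 4 (passing raccoon, intruder) configurations:
  P(barking) = 0.021×0.735×0.606 + 0.89231×0.735×0.394 + 0.68672×0.265×0.606 + 0.965539×0.265×0.394
        = 0.009354 + 0.258404 + 0.110280 + 0.100812 = 0.478850
Keeping only the intruder-present terms gives 0.359216, so
  P(intruder | barking) = 0.359216 / 0.478850 ≈ 0.7502

Pr[intruder | barking] ≈ 0.7502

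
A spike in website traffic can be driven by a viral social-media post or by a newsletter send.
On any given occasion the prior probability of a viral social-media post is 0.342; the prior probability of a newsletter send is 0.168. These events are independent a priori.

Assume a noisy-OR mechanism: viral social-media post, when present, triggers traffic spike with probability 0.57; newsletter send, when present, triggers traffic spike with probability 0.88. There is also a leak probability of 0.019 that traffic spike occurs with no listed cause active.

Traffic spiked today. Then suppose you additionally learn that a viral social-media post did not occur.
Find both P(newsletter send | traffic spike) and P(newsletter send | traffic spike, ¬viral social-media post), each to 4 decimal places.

P(newsletter send | traffic spike) ≈ 0.4651; P(newsletter send | traffic spike, ¬viral social-media post) ≈ 0.9036

Under noisy-OR, P(traffic spike | causes) = 1 − (1−0.019)·∏(1−qᵢ) over the active causes.
P(traffic spike) = 0.019·0.658·0.832 + 0.88228·0.658·0.168 + 0.57817·0.342·0.832 + 0.94938·0.342·0.168 = 0.010402 + 0.097531 + 0.164515 + 0.054548 = 0.326996
Of this, 0.152079 comes from 0.097531 + 0.054548 (the newsletter send=true cases).
So P(newsletter send | traffic spike) = 0.152079/0.326996 ≈ 0.4651.

With the extra evidence:
P(traffic spike | ¬viral social-media post) = 0.019*0.832 + 0.88228*0.168 = 0.015808 + 0.148223 = 0.164031
Restricting to configurations with newsletter send present: 0.88228*0.168 = 0.148223.
Hence the posterior is 0.148223/0.164031 ≈ 0.9036.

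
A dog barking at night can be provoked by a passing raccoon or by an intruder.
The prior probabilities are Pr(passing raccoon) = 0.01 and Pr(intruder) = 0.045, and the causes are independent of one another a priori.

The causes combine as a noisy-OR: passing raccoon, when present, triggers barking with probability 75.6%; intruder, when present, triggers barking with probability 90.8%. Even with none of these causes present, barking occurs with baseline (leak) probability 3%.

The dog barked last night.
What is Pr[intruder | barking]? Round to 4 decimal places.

Under noisy-OR, P(barking | causes) = 1 − (1−0.03)·∏(1−qᵢ) over the active causes.
P(barking) = 0.03·0.99·0.955 + 0.91076·0.99·0.045 + 0.76332·0.01·0.955 + 0.978225·0.01·0.045 = 0.028363 + 0.040574 + 0.007290 + 0.000440 = 0.076667
Of this, 0.041014 comes from 0.040574 + 0.000440 (the intruder=true cases).
Hence the posterior is 0.041014/0.076667 ≈ 0.5350.

Pr[intruder | barking] ≈ 0.5350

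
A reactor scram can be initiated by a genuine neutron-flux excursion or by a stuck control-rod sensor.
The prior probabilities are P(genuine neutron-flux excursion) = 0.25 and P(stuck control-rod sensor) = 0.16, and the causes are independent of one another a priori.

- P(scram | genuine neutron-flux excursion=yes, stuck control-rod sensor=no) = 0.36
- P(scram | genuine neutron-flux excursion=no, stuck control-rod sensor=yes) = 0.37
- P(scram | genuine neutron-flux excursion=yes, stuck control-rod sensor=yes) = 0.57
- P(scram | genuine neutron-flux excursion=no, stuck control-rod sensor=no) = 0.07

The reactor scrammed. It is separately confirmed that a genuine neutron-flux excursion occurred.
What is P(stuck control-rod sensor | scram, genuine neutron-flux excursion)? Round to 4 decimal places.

P(scram | genuine neutron-flux excursion) = 0.36×0.84 + 0.57×0.16 = 0.302400 + 0.091200 = 0.393600
The stuck control-rod sensor-present share is 0.57×0.16 = 0.091200.
Hence the posterior is 0.091200/0.393600 ≈ 0.2317.

P(stuck control-rod sensor | scram, genuine neutron-flux excursion) ≈ 0.2317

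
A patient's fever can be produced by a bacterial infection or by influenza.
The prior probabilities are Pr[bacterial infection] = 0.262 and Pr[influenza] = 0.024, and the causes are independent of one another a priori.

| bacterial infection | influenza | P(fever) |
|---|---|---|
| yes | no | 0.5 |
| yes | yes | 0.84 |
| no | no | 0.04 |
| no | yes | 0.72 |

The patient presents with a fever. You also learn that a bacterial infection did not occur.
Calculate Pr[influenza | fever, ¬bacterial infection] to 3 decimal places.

Pr[influenza | fever, ¬bacterial infection] ≈ 0.307

Enumerate both values of influenza and weight by the priors:
  P(fever | ¬bacterial infection) = 0.04*0.976 + 0.72*0.024
        = 0.039040 + 0.017280 = 0.056320
Configurations with influenza contribute 0.017280, so
  P(influenza | fever, ¬bacterial infection) = 0.017280 / 0.056320 ≈ 0.307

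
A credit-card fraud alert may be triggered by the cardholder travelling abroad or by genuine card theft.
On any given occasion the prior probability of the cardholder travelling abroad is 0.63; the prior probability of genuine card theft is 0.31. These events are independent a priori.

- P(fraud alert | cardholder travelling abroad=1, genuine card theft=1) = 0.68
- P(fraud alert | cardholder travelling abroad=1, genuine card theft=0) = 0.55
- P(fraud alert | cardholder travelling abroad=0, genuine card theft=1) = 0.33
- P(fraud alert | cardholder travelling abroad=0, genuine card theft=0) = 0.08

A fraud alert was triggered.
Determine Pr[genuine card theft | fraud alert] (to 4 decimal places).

Pr[genuine card theft | fraud alert] ≈ 0.3967

By total probability over the 4 (cardholder travelling abroad, genuine card theft) configurations:
  P(fraud alert) = 0.08·0.37·0.69 + 0.33·0.37·0.31 + 0.55·0.63·0.69 + 0.68·0.63·0.31
        = 0.020424 + 0.037851 + 0.239085 + 0.132804 = 0.430164
The terms with genuine card theft present sum to 0.170655, so
  P(genuine card theft | fraud alert) = 0.170655 / 0.430164 ≈ 0.3967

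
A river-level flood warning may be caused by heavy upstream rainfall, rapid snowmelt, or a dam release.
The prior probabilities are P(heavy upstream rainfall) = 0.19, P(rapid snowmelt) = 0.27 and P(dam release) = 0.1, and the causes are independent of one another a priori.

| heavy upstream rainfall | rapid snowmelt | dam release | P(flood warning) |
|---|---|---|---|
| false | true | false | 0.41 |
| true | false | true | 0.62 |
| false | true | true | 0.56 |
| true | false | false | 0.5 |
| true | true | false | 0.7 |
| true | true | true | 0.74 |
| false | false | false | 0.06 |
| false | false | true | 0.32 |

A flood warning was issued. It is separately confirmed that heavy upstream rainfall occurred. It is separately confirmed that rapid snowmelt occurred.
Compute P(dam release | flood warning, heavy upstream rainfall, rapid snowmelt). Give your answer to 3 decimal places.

P(flood warning | heavy upstream rainfall, rapid snowmelt) = 0.7*0.9 + 0.74*0.1 = 0.630000 + 0.074000 = 0.704000
Restricting to configurations with dam release present: 0.74*0.1 = 0.074000.
So P(dam release | flood warning, heavy upstream rainfall, rapid snowmelt) = 0.074000/0.704000 ≈ 0.105.

P(dam release | flood warning, heavy upstream rainfall, rapid snowmelt) ≈ 0.105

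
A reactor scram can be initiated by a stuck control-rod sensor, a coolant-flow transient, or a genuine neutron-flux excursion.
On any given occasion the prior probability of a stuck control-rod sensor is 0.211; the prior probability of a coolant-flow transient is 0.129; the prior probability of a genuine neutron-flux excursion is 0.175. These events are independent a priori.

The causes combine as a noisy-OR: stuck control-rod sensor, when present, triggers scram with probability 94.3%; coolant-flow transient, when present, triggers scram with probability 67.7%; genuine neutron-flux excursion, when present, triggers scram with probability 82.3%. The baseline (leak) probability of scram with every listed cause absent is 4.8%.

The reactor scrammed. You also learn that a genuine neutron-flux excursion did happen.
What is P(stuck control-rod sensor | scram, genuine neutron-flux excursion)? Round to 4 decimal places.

Under noisy-OR, P(scram | causes) = 1 − (1−0.048)·∏(1−qᵢ) over the active causes.
P(scram | genuine neutron-flux excursion) = 0.831496*0.789*0.871 + 0.945573*0.789*0.129 + 0.990395*0.211*0.871 + 0.996898*0.211*0.129 = 0.571420 + 0.096241 + 0.182016 + 0.027135 = 0.876812
Of this, 0.209151 comes from 0.182016 + 0.027135 (the stuck control-rod sensor=true cases).
P(stuck control-rod sensor | scram, genuine neutron-flux excursion) = 0.209151 / 0.876812 ≈ 0.2385

P(stuck control-rod sensor | scram, genuine neutron-flux excursion) ≈ 0.2385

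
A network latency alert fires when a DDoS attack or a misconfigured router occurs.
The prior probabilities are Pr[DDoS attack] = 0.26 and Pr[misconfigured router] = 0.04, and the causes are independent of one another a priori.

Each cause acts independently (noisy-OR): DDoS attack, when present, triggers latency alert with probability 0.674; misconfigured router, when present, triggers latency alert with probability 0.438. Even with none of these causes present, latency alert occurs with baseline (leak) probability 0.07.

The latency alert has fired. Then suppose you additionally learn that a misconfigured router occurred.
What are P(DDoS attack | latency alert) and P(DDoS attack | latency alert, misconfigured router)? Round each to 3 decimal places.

P(DDoS attack | latency alert) ≈ 0.741; P(DDoS attack | latency alert, misconfigured router) ≈ 0.379

Under noisy-OR, P(latency alert | causes) = 1 − (1−0.07)·∏(1−qᵢ) over the active causes.
By total probability over the 4 (DDoS attack, misconfigured router) configurations:
  P(latency alert) = 0.07·0.74·0.96 + 0.47734·0.74·0.04 + 0.69682·0.26·0.96 + 0.829613·0.26·0.04
        = 0.049728 + 0.014129 + 0.173926 + 0.008628 = 0.246411
The terms with DDoS attack present sum to 0.182554, so
  P(DDoS attack | latency alert) = 0.182554 / 0.246411 ≈ 0.741

With the extra evidence:
P(latency alert | misconfigured router) = 0.47734·0.74 + 0.829613·0.26 = 0.353232 + 0.215699 = 0.568931
Of this, 0.215699 comes from 0.829613·0.26 (the DDoS attack=true cases).
So P(DDoS attack | latency alert, misconfigured router) = 0.215699/0.568931 ≈ 0.379.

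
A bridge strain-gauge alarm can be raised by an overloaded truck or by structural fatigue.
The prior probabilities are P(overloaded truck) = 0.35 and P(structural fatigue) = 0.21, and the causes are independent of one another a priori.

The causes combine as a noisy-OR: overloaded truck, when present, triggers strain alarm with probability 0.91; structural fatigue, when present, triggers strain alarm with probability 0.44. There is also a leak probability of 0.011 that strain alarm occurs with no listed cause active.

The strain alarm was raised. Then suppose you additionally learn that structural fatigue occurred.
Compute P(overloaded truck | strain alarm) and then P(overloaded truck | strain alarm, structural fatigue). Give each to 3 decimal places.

P(overloaded truck | strain alarm) ≈ 0.829; P(overloaded truck | strain alarm, structural fatigue) ≈ 0.534

Under noisy-OR, P(strain alarm | causes) = 1 − (1−0.011)·∏(1−qᵢ) over the active causes.
Weight on overloaded truck=true, given the evidence: 0.251889 + 0.069836 = 0.321725
The normalizing constant is 0.011*0.65*0.79 + 0.44616*0.65*0.21 + 0.91099*0.35*0.79 + 0.950154*0.35*0.21 = 0.388275
P(overloaded truck | strain alarm) = 0.321725/0.388275 ≈ 0.829

Now also conditioning on structural fatigue=true:
By total probability over both values of overloaded truck:
  P(strain alarm | structural fatigue) = 0.44616·0.65 + 0.950154·0.35
        = 0.290004 + 0.332554 = 0.622558
The terms with overloaded truck present sum to 0.332554, so
  P(overloaded truck | strain alarm, structural fatigue) = 0.332554 / 0.622558 ≈ 0.534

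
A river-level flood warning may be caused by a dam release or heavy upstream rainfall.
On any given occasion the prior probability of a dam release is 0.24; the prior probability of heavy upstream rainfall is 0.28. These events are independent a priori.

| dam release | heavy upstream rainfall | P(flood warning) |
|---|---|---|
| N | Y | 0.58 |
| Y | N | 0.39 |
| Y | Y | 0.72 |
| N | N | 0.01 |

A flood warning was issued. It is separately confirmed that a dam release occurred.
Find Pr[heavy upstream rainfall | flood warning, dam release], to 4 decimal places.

Sum P(flood warning|·) weighted by the priors over both values of heavy upstream rainfall:
  P(flood warning | dam release) = 0.39×0.72 + 0.72×0.28
        = 0.280800 + 0.201600 = 0.482400
The terms with heavy upstream rainfall present sum to 0.201600, so
  P(heavy upstream rainfall | flood warning, dam release) = 0.201600 / 0.482400 ≈ 0.4179

Pr[heavy upstream rainfall | flood warning, dam release] ≈ 0.4179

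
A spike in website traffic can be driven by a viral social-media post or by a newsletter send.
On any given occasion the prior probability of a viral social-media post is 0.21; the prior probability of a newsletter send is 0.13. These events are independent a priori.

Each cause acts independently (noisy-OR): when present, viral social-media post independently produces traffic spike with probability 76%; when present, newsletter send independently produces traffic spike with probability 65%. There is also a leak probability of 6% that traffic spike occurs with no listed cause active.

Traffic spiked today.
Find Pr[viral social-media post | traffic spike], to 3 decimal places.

Under noisy-OR, P(traffic spike | causes) = 1 − (1−0.06)·∏(1−qᵢ) over the active causes.
For the numerator, keep only viral social-media post=true terms: 0.141483 + 0.025144 = 0.166627
Normalizer over all consistent configurations: 0.06·0.79·0.87 + 0.671·0.79·0.13 + 0.7744·0.21·0.87 + 0.92104·0.21·0.13 = 0.276777
Posterior = 0.166627 / 0.276777 ≈ 0.602

Pr[viral social-media post | traffic spike] ≈ 0.602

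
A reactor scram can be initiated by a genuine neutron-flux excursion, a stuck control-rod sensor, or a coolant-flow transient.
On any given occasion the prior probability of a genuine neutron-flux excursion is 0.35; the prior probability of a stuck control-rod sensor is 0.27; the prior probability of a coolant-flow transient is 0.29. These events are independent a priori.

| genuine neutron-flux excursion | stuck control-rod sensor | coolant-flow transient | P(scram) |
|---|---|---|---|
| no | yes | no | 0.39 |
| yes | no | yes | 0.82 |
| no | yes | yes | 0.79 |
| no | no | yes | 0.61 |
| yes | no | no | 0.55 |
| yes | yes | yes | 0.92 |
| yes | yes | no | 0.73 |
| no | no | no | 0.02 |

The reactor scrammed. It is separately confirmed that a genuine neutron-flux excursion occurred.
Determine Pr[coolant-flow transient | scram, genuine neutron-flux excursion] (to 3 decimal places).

P(scram | genuine neutron-flux excursion) = 0.55·0.73·0.71 + 0.82·0.73·0.29 + 0.73·0.27·0.71 + 0.92·0.27·0.29 = 0.285065 + 0.173594 + 0.139941 + 0.072036 = 0.670636
The coolant-flow transient-present share is 0.173594 + 0.072036 = 0.245630.
Hence the posterior is 0.245630/0.670636 ≈ 0.366.

Pr[coolant-flow transient | scram, genuine neutron-flux excursion] ≈ 0.366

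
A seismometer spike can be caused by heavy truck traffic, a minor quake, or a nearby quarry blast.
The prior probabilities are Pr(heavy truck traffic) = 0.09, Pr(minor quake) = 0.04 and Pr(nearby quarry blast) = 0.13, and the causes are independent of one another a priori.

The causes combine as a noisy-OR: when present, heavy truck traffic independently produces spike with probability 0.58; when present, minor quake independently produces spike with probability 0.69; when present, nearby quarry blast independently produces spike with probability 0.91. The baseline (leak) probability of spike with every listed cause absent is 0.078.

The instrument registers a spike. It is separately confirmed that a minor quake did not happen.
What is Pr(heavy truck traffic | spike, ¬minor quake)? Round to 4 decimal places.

Under noisy-OR, P(spike | causes) = 1 − (1−0.078)·∏(1−qᵢ) over the active causes.
Enumerate the 4 (heavy truck traffic, nearby quarry blast) configurations and weight by the priors:
  P(spike | ¬minor quake) = 0.078×0.91×0.87 + 0.91702×0.91×0.13 + 0.61276×0.09×0.87 + 0.965148×0.09×0.13
        = 0.061753 + 0.108483 + 0.047979 + 0.011292 = 0.229507
Keeping only the heavy truck traffic-present terms gives 0.059271, so
  P(heavy truck traffic | spike, ¬minor quake) = 0.059271 / 0.229507 ≈ 0.2583

Pr(heavy truck traffic | spike, ¬minor quake) ≈ 0.2583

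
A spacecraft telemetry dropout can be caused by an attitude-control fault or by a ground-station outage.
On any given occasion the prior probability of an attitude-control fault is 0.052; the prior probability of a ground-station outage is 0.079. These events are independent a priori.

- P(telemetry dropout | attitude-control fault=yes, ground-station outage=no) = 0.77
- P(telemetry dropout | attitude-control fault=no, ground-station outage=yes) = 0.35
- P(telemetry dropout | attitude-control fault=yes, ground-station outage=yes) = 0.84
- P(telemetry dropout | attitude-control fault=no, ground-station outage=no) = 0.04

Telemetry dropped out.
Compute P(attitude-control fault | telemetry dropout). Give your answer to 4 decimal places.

For the numerator, keep only attitude-control fault=true terms: 0.036877 + 0.003451 = 0.040328
Normalizer over all consistent configurations: 0.04×0.948×0.921 + 0.35×0.948×0.079 + 0.77×0.052×0.921 + 0.84×0.052×0.079 = 0.101464
Posterior = 0.040328 / 0.101464 ≈ 0.3975

P(attitude-control fault | telemetry dropout) ≈ 0.3975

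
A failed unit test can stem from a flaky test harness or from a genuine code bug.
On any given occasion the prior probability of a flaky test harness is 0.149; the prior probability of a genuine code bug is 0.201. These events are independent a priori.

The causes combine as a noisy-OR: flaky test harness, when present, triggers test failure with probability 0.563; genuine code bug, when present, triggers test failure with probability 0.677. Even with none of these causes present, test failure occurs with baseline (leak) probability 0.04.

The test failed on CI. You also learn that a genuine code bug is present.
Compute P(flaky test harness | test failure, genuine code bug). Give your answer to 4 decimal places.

P(flaky test harness | test failure, genuine code bug) ≈ 0.1799

Under noisy-OR, P(test failure | causes) = 1 − (1−0.04)·∏(1−qᵢ) over the active causes.
Sum P(test failure|·) weighted by the priors over both values of flaky test harness:
  P(test failure | genuine code bug) = 0.68992*0.851 + 0.864495*0.149
        = 0.587122 + 0.128810 = 0.715932
Configurations with flaky test harness contribute 0.128810, so
  P(flaky test harness | test failure, genuine code bug) = 0.128810 / 0.715932 ≈ 0.1799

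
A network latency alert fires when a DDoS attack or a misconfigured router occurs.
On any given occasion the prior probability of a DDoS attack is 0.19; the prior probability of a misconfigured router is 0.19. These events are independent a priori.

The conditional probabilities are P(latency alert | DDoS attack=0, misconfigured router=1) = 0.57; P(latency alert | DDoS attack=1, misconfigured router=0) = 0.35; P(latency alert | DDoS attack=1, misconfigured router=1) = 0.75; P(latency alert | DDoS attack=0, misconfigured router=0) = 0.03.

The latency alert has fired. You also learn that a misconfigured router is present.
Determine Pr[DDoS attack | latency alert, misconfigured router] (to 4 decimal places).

Numerator (weight on configurations with DDoS attack): 0.75·0.19 = 0.142500
Normalizer over all consistent configurations: 0.57·0.81 + 0.75·0.19 = 0.604200
P(DDoS attack | latency alert, misconfigured router) = 0.142500/0.604200 ≈ 0.2358

Pr[DDoS attack | latency alert, misconfigured router] ≈ 0.2358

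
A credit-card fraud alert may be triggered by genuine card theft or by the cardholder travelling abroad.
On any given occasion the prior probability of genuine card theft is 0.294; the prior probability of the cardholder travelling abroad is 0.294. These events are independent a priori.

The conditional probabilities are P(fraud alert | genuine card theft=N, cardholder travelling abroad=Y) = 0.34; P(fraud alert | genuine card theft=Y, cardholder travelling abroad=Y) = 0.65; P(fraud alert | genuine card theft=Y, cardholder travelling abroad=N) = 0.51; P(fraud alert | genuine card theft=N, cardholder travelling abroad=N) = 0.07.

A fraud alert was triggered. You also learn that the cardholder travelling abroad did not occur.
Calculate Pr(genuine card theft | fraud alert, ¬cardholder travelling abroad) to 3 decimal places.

By total probability over both values of genuine card theft:
  P(fraud alert | ¬cardholder travelling abroad) = 0.07·0.706 + 0.51·0.294
        = 0.049420 + 0.149940 = 0.199360
Configurations with genuine card theft contribute 0.149940, so
  P(genuine card theft | fraud alert, ¬cardholder travelling abroad) = 0.149940 / 0.199360 ≈ 0.752

Pr(genuine card theft | fraud alert, ¬cardholder travelling abroad) ≈ 0.752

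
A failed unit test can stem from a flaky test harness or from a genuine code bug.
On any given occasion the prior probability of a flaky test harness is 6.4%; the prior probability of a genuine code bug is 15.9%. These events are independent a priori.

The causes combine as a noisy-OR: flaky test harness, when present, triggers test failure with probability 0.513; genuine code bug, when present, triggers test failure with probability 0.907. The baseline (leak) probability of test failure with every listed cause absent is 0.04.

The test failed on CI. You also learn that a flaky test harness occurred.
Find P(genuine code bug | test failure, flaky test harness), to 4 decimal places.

P(genuine code bug | test failure, flaky test harness) ≈ 0.2535

Under noisy-OR, P(test failure | causes) = 1 − (1−0.04)·∏(1−qᵢ) over the active causes.
P(test failure | flaky test harness) = 0.53248×0.841 + 0.956521×0.159 = 0.447816 + 0.152087 = 0.599903
Restricting to configurations with genuine code bug present: 0.956521×0.159 = 0.152087.
Hence the posterior is 0.152087/0.599903 ≈ 0.2535.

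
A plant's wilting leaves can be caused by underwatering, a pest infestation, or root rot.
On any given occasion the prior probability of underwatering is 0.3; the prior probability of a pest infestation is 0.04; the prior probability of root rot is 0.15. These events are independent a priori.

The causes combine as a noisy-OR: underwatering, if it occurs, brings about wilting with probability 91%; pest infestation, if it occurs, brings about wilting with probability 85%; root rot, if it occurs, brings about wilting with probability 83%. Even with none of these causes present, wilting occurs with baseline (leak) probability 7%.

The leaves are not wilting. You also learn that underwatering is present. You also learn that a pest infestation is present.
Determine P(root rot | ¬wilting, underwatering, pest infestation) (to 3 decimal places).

Under noisy-OR, P(wilting | causes) = 1 − (1−0.07)·∏(1−qᵢ) over the active causes.
By total probability over both values of root rot:
  P(¬wilting | underwatering, pest infestation) = 0.012555·0.85 + 0.002134·0.15
        = 0.010672 + 0.000320 = 0.010992
Keeping only the root rot-present terms gives 0.000320, so
  P(root rot | ¬wilting, underwatering, pest infestation) = 0.000320 / 0.010992 ≈ 0.029

P(root rot | ¬wilting, underwatering, pest infestation) ≈ 0.029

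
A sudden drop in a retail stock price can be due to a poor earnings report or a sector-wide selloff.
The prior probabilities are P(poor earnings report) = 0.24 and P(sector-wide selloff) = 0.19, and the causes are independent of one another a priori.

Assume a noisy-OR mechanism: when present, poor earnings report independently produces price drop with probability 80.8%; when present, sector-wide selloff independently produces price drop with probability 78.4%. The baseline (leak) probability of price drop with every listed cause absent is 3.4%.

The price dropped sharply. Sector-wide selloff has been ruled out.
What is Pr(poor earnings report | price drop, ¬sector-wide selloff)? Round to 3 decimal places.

Pr(poor earnings report | price drop, ¬sector-wide selloff) ≈ 0.883

Under noisy-OR, P(price drop | causes) = 1 − (1−0.034)·∏(1−qᵢ) over the active causes.
By total probability over both values of poor earnings report:
  P(price drop | ¬sector-wide selloff) = 0.034×0.76 + 0.814528×0.24
        = 0.025840 + 0.195487 = 0.221327
The terms with poor earnings report present sum to 0.195487, so
  P(poor earnings report | price drop, ¬sector-wide selloff) = 0.195487 / 0.221327 ≈ 0.883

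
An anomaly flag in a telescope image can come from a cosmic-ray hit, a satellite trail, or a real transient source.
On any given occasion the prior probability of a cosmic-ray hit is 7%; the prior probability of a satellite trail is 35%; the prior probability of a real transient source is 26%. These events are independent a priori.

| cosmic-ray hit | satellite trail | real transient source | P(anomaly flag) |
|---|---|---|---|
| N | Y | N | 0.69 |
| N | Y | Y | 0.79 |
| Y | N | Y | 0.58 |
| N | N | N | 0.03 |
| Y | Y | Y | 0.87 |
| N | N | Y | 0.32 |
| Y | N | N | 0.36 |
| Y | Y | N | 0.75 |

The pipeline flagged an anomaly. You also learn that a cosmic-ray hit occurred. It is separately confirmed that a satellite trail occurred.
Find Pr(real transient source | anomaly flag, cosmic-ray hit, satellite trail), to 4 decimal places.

Weight on real transient source=true, given the evidence: 0.87*0.26 = 0.226200
Denominator P(anomaly flag | cosmic-ray hit, satellite trail): 0.75*0.74 + 0.87*0.26 = 0.781200
P(real transient source | anomaly flag, cosmic-ray hit, satellite trail) = 0.226200/0.781200 ≈ 0.2896

Pr(real transient source | anomaly flag, cosmic-ray hit, satellite trail) ≈ 0.2896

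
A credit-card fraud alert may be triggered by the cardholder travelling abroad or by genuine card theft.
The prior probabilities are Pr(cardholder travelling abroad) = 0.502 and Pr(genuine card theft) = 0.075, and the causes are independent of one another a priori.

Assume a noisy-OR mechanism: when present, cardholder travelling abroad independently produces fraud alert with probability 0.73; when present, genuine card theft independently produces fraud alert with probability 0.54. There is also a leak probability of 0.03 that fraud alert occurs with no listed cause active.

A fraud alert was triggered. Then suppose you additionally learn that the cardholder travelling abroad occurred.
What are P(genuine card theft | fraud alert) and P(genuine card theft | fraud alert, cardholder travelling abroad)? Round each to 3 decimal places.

Under noisy-OR, P(fraud alert | causes) = 1 − (1−0.03)·∏(1−qᵢ) over the active causes.
P(fraud alert) = 0.03*0.498*0.925 + 0.5538*0.498*0.075 + 0.7381*0.502*0.925 + 0.879526*0.502*0.075 = 0.013820 + 0.020684 + 0.342737 + 0.033114 = 0.410355
Restricting to configurations with genuine card theft present: 0.020684 + 0.033114 = 0.053798.
P(genuine card theft | fraud alert) = 0.053798 / 0.410355 ≈ 0.131

With the extra evidence:
Sum P(fraud alert|·) weighted by the priors over both values of genuine card theft:
  P(fraud alert | cardholder travelling abroad) = 0.7381*0.925 + 0.879526*0.075
        = 0.682743 + 0.065964 = 0.748707
The terms with genuine card theft present sum to 0.065964, so
  P(genuine card theft | fraud alert, cardholder travelling abroad) = 0.065964 / 0.748707 ≈ 0.088

P(genuine card theft | fraud alert) ≈ 0.131; P(genuine card theft | fraud alert, cardholder travelling abroad) ≈ 0.088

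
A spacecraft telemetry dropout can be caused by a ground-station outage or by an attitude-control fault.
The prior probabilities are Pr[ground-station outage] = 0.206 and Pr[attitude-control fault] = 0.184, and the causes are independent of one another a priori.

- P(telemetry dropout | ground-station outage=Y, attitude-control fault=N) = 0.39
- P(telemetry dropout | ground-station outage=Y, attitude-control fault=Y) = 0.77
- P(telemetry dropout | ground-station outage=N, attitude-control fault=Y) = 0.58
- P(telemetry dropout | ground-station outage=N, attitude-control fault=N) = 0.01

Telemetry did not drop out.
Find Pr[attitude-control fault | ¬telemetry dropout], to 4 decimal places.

Weight on attitude-control fault=true, given the evidence: 0.061360 + 0.008718 = 0.070078
The normalizing constant is 0.99×0.794×0.816 + 0.42×0.794×0.184 + 0.61×0.206×0.816 + 0.23×0.206×0.184 = 0.814042
Posterior = 0.070078 / 0.814042 ≈ 0.0861

Pr[attitude-control fault | ¬telemetry dropout] ≈ 0.0861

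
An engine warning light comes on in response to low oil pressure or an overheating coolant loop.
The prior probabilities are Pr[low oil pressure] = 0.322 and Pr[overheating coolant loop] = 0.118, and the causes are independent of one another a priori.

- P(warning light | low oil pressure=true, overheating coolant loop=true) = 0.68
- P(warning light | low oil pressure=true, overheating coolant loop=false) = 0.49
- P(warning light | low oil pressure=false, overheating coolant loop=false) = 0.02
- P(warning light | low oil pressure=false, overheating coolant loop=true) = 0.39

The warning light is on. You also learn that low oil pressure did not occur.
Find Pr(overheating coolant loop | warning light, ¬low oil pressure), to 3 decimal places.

Weight on overheating coolant loop=true, given the evidence: 0.39×0.118 = 0.046020
The normalizing constant is 0.02×0.882 + 0.39×0.118 = 0.063660
Posterior = 0.046020 / 0.063660 ≈ 0.723

Pr(overheating coolant loop | warning light, ¬low oil pressure) ≈ 0.723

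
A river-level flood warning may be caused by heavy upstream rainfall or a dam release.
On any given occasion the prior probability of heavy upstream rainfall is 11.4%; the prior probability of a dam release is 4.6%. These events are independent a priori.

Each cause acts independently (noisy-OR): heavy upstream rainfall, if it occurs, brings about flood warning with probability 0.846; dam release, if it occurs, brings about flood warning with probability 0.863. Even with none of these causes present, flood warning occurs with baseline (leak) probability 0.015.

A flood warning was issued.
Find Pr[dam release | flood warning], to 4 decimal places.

Pr[dam release | flood warning] ≈ 0.2779

Under noisy-OR, P(flood warning | causes) = 1 − (1−0.015)·∏(1−qᵢ) over the active causes.
Enumerate the 4 (heavy upstream rainfall, dam release) configurations and weight by the priors:
  P(flood warning) = 0.015×0.886×0.954 + 0.865055×0.886×0.046 + 0.84831×0.114×0.954 + 0.979218×0.114×0.046
        = 0.012679 + 0.035256 + 0.092259 + 0.005135 = 0.145329
Keeping only the dam release-present terms gives 0.040391, so
  P(dam release | flood warning) = 0.040391 / 0.145329 ≈ 0.2779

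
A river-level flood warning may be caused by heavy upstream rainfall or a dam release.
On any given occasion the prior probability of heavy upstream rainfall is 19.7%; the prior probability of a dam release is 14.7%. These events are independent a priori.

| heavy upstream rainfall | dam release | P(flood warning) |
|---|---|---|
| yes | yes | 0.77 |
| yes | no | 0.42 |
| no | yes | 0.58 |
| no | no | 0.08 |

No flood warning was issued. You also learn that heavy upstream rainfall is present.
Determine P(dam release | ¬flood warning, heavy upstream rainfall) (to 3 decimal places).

Weight on dam release=true, given the evidence: 0.23·0.147 = 0.033810
The normalizing constant is 0.58·0.853 + 0.23·0.147 = 0.528550
P(dam release | ¬flood warning, heavy upstream rainfall) = 0.033810/0.528550 ≈ 0.064

P(dam release | ¬flood warning, heavy upstream rainfall) ≈ 0.064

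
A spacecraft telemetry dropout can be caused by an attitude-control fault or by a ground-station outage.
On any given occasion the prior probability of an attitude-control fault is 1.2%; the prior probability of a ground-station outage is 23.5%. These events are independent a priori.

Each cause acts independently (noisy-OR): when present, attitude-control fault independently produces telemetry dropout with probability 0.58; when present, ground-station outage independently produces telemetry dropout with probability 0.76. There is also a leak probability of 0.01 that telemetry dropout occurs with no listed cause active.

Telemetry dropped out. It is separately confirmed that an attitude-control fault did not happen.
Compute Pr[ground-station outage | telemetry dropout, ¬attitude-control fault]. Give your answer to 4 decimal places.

Pr[ground-station outage | telemetry dropout, ¬attitude-control fault] ≈ 0.9591

Under noisy-OR, P(telemetry dropout | causes) = 1 − (1−0.01)·∏(1−qᵢ) over the active causes.
For the numerator, keep only ground-station outage=true terms: 0.7624×0.235 = 0.179164
Normalizer over all consistent configurations: 0.01×0.765 + 0.7624×0.235 = 0.186814
Posterior = 0.179164 / 0.186814 ≈ 0.9591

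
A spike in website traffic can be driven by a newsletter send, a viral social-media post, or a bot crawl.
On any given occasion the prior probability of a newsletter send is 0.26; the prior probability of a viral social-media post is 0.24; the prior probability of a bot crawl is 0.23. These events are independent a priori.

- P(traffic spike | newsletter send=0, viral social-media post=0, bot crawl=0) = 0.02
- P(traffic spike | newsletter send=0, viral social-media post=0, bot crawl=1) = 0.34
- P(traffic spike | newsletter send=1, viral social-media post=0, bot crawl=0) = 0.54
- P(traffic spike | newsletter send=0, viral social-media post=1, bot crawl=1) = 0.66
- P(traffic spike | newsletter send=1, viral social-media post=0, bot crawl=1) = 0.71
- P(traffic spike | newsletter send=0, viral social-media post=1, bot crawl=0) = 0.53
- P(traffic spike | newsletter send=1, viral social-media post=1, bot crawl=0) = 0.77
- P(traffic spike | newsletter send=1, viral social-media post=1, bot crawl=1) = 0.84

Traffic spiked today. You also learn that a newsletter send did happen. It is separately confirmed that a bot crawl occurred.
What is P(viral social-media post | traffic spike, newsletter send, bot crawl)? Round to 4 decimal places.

P(traffic spike | newsletter send, bot crawl) = 0.71*0.76 + 0.84*0.24 = 0.539600 + 0.201600 = 0.741200
Of this, 0.201600 comes from 0.84*0.24 (the viral social-media post=true cases).
So P(viral social-media post | traffic spike, newsletter send, bot crawl) = 0.201600/0.741200 ≈ 0.2720.

P(viral social-media post | traffic spike, newsletter send, bot crawl) ≈ 0.2720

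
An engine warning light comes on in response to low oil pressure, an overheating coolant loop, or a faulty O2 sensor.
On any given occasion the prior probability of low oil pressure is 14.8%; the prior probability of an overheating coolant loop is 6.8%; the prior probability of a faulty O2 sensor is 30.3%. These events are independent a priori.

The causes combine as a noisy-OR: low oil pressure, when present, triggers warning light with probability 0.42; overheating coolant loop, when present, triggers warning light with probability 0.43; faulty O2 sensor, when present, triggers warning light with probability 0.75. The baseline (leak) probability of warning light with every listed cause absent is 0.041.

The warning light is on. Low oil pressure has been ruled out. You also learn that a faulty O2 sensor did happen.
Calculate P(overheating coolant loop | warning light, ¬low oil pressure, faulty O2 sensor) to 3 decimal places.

Under noisy-OR, P(warning light | causes) = 1 − (1−0.041)·∏(1−qᵢ) over the active causes.
For the numerator, keep only overheating coolant loop=true terms: 0.863343·0.068 = 0.058707
The normalizing constant is 0.76025·0.932 + 0.863343·0.068 = 0.767260
P(overheating coolant loop | warning light, ¬low oil pressure, faulty O2 sensor) = 0.058707/0.767260 ≈ 0.077

P(overheating coolant loop | warning light, ¬low oil pressure, faulty O2 sensor) ≈ 0.077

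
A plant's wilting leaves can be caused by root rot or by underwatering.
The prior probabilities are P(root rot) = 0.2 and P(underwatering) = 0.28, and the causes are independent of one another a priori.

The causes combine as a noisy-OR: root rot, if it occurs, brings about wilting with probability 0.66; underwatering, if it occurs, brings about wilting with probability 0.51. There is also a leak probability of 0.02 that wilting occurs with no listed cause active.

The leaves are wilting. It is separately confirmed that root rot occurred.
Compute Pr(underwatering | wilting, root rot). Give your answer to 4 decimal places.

Under noisy-OR, P(wilting | causes) = 1 − (1−0.02)·∏(1−qᵢ) over the active causes.
Sum P(wilting|·) weighted by the priors over both values of underwatering:
  P(wilting | root rot) = 0.6668×0.72 + 0.836732×0.28
        = 0.480096 + 0.234285 = 0.714381
Keeping only the underwatering-present terms gives 0.234285, so
  P(underwatering | wilting, root rot) = 0.234285 / 0.714381 ≈ 0.3280

Pr(underwatering | wilting, root rot) ≈ 0.3280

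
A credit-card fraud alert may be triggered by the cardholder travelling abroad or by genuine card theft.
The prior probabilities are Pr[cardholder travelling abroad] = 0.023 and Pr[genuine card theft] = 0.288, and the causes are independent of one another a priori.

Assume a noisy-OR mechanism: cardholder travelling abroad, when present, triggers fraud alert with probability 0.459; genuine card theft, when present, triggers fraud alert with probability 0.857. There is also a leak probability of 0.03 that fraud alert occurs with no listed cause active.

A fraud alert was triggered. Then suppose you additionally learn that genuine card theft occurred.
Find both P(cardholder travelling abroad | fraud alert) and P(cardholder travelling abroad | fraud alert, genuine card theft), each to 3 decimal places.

Under noisy-OR, P(fraud alert | causes) = 1 − (1−0.03)·∏(1−qᵢ) over the active causes.
Weight on cardholder travelling abroad=true, given the evidence: 0.007782 + 0.006127 = 0.013909
The normalizing constant is 0.03×0.977×0.712 + 0.86129×0.977×0.288 + 0.47523×0.023×0.712 + 0.924958×0.023×0.288 = 0.277124
Posterior = 0.013909 / 0.277124 ≈ 0.050

Now condition on the additional information:
By total probability over both values of cardholder travelling abroad:
  P(fraud alert | genuine card theft) = 0.86129*0.977 + 0.924958*0.023
        = 0.841480 + 0.021274 = 0.862754
Keeping only the cardholder travelling abroad-present terms gives 0.021274, so
  P(cardholder travelling abroad | fraud alert, genuine card theft) = 0.021274 / 0.862754 ≈ 0.025
Conditioning on genuine card theft lowers the posterior on cardholder travelling abroad: the classic explaining-away effect in a common-effect structure.

P(cardholder travelling abroad | fraud alert) ≈ 0.050; P(cardholder travelling abroad | fraud alert, genuine card theft) ≈ 0.025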